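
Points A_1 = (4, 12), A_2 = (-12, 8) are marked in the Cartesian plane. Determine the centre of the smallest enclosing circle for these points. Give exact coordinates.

The smallest circle enclosing two points has them as diameter endpoints.
Centre = midpoint = (-4, 10); r² = |A_1A_2|²/4 = 272/4 = 68.
Centre = (-4, 10).

(-4, 10)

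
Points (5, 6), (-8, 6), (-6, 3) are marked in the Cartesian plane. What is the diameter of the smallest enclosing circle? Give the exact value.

Call the three points A, B, C in the order given.
Side lengths²: AB² = 169, AC² = 130, BC² = 13.
Since AB² = 169 ≥ 130 + 13 = 143, the angle opposite AB is not acute, so the smallest enclosing circle has AB as diameter.
Centre = midpoint of AB = (-1.5, 6), r² = 169/4 = 42.25.
Diameter = 2r = 2√(42.25) = 13.

13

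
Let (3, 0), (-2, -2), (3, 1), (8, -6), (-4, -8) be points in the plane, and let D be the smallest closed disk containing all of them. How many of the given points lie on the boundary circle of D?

3

By Welzl's lemma the MEC is supported by two points (diametrically opposite) or three points (on a circumcircle).
The minimum enclosing circle is determined by three boundary points: (3, 1), (8, -6), (-4, -8).
Their circumcentre is (80/47, -245/47) with r² = 88985/2209.
The farthest remaining point (3, 0) is at distance² 63746/2209 ≤ 88985/2209.
The points at distance exactly r from the centre are (3, 1), (8, -6), (-4, -8) — 3 points.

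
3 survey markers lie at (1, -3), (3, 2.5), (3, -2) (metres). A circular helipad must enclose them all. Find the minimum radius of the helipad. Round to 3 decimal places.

Call the three points A, B, C in the order given.
Side lengths²: AB² = 34.25, AC² = 5, BC² = 20.25.
Since AB² = 34.25 ≥ 20.25 + 5 = 25.25, the angle opposite AB is not acute, so the smallest enclosing circle has AB as diameter.
Centre = midpoint of AB = (2, -0.25), r² = 34.25/4 = 8.5625.
r = √(8.5625) ≈ 2.926.

2.926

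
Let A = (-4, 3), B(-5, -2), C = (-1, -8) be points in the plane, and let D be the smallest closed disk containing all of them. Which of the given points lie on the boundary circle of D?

Side lengths²: AB² = 26, AC² = 130, BC² = 52.
Since AC² = 130 ≥ 52 + 26 = 78, the angle opposite AC is not acute, so the smallest enclosing circle has AC as diameter.
Centre = midpoint of AC = (-2.5, -2.5), r² = 130/4 = 32.5.
The points at distance exactly r from the centre are A, C — 2 points.

A, C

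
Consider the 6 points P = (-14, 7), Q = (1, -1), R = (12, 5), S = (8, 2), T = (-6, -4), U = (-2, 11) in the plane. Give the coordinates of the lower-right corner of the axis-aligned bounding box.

x-range [-14, 12], y-range [-4, 11].
The lower-right corner is (12, -4).

(12, -4)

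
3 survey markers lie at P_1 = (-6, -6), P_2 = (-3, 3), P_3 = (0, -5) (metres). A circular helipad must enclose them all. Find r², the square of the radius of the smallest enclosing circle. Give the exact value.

Side lengths²: P_1P_2² = 90, P_1P_3² = 37, P_2P_3² = 73.
Since P_1P_2² = 90 < 73 + 37 = 110, the triangle is acute, so the smallest enclosing circle is the circumcircle.
Circumcentre = (-123/34, -61/34), r² = 13505/578.

13505/578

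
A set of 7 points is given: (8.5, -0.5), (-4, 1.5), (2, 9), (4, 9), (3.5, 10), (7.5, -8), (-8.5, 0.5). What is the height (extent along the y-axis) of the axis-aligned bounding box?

18

max y = 10, min y = -8, so height = 18.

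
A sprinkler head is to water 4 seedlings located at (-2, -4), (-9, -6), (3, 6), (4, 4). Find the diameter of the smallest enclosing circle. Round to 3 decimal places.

16.971

The minimum enclosing circle of a finite set is fixed by two of the points (as a diameter) or three (as a circumcircle).
The farthest pair is (-9, -6)–(3, 6) with squared distance 288. The circle on this segment as diameter has centre (-3, 0) and r² = 288/4 = 72.
Check (-2, -4): distance² to centre = 17 ≤ 72, so it lies inside.
All remaining points lie in this disk, and no smaller disk contains both endpoints, so this is the minimum enclosing circle.
Diameter = 2r = 2√72 ≈ 16.971.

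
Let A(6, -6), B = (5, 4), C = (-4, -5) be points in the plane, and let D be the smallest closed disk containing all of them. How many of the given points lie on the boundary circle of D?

Side lengths²: AB² = 101, AC² = 101, BC² = 162.
Since BC² = 162 < 101 + 101 = 202, the triangle is acute, so the smallest enclosing circle is the circumcircle.
Circumcentre = (31/22, -31/22), r² = 10201/242.
The points at distance exactly r from the centre are A, B, C — 3 points.

3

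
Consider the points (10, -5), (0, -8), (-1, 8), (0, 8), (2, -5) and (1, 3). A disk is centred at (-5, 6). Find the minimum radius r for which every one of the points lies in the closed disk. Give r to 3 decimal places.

The required radius is the distance from (-5, 6) to the farthest point.
Squared distances: 346, 221, 20, 29, 170, 45.
Maximum is 346, attained at (10, -5).
r = √346 ≈ 18.601.

18.601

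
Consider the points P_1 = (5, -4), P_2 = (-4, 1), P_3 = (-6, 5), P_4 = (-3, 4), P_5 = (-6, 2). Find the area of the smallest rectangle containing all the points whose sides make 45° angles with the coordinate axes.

50

In coordinates u = x + y, v = x − y the rectangle is axis-aligned; the map (x,y)→(u,v) scales areas by 2.
u-values: 1, -3, -1, 1, -4; range = 1 − (-4) = 5.
v-values: 9, -5, -11, -7, -8; range = 9 − (-11) = 20.
Area = (5 × 20) / 2 = 50.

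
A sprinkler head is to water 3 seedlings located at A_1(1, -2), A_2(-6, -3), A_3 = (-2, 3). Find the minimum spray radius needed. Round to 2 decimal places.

3.91

Side lengths²: A_1A_2² = 50, A_1A_3² = 34, A_2A_3² = 52.
Since A_2A_3² = 52 < 50 + 34 = 84, the triangle is acute, so the smallest enclosing circle is the circumcircle.
Circumcentre = (-52/19, -16/19), r² = 5525/361.
r = √(5525/361) ≈ 3.91.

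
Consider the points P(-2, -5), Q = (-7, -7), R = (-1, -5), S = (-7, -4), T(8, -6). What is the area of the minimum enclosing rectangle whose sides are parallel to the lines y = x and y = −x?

136

In coordinates u = x + y, v = x − y the rectangle is axis-aligned; the map (x,y)→(u,v) scales areas by 2.
u-values: -7, -14, -6, -11, 2; range = 2 − (-14) = 16.
v-values: 3, 0, 4, -3, 14; range = 14 − (-3) = 17.
Area = (16 × 17) / 2 = 136.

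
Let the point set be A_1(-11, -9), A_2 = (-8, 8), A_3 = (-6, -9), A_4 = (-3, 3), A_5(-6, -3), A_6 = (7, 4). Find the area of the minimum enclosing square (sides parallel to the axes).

The bounding box has width 18 and height 17.
An axis-aligned square enclosing the set must have side ≥ max(width, height).
So the minimum side is max(18, 17) = 18.
Area = 18² = 324.

324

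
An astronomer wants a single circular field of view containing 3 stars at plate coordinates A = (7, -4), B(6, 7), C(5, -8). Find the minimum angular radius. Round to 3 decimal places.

7.517

Side lengths²: AB² = 122, AC² = 20, BC² = 226.
Since BC² = 226 ≥ 122 + 20 = 142, the angle opposite BC is not acute, so the smallest enclosing circle has BC as diameter.
Centre = midpoint of BC = (5.5, -0.5), r² = 226/4 = 56.5.
r = √(56.5) ≈ 7.517.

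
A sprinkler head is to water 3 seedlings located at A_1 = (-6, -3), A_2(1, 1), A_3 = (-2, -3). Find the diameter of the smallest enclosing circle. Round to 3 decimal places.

Side lengths²: A_1A_2² = 65, A_1A_3² = 16, A_2A_3² = 25.
Since A_1A_2² = 65 ≥ 25 + 16 = 41, the angle opposite A_1A_2 is not acute, so the smallest enclosing circle has A_1A_2 as diameter.
Centre = midpoint of A_1A_2 = (-2.5, -1), r² = 65/4 = 16.25.
Diameter = 2r = 2√(16.25) ≈ 8.062.

8.062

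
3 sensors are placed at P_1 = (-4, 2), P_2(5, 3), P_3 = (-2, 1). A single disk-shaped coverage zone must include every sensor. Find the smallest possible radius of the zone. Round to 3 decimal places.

4.528

Side lengths²: P_1P_2² = 82, P_1P_3² = 5, P_2P_3² = 53.
Since P_1P_2² = 82 ≥ 53 + 5 = 58, the angle opposite P_1P_2 is not acute, so the smallest enclosing circle has P_1P_2 as diameter.
Centre = midpoint of P_1P_2 = (0.5, 2.5), r² = 82/4 = 20.5.
r = √(20.5) ≈ 4.528.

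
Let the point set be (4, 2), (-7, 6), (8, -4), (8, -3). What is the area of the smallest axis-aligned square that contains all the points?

The bounding box has width 15 and height 10.
An axis-aligned square enclosing the set must have side ≥ max(width, height).
So the minimum side is max(15, 10) = 15.
Area = 15² = 225.

225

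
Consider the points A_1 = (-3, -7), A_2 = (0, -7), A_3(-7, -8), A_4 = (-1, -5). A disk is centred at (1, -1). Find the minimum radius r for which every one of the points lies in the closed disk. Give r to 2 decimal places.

10.63

The required radius is the distance from (1, -1) to the farthest point.
Squared distances: 52, 37, 113, 20.
Maximum is 113, attained at A_3.
r = √113 ≈ 10.63.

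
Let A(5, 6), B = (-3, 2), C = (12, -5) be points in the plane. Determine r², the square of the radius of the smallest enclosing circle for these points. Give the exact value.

68.5

Side lengths²: AB² = 80, AC² = 170, BC² = 274.
Since BC² = 274 ≥ 170 + 80 = 250, the angle opposite BC is not acute, so the smallest enclosing circle has BC as diameter.
Centre = midpoint of BC = (4.5, -1.5), r² = 274/4 = 68.5.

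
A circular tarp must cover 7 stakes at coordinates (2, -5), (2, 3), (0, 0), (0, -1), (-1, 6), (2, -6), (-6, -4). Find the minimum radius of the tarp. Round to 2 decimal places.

A smallest enclosing disk is always determined by at most three of the input points on its boundary.
The minimum enclosing circle is determined by three boundary points: (-1, 6), (2, -6), (-6, -4).
Their circumcentre is (-5/6, -1/3) with r² = 1445/36.
The farthest remaining point (2, -5) is at distance² 1073/36 ≤ 1445/36.
r = √(1445/36) ≈ 6.34.

6.34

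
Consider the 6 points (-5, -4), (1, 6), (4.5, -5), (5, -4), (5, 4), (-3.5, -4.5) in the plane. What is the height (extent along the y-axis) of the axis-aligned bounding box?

max y = 6, min y = -5, so height = 11.

11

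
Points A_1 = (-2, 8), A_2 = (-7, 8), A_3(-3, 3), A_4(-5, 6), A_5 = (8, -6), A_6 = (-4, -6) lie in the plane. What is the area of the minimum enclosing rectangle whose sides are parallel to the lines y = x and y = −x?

232

In coordinates u = x + y, v = x − y the rectangle is axis-aligned; the map (x,y)→(u,v) scales areas by 2.
u-values: 6, 1, 0, 1, 2, -10; range = 6 − (-10) = 16.
v-values: -10, -15, -6, -11, 14, 2; range = 14 − (-15) = 29.
Area = (16 × 29) / 2 = 232.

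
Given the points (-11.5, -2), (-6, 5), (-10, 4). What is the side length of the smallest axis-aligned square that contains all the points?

The bounding box has width 5.5 and height 7.
An axis-aligned square enclosing the set must have side ≥ max(width, height).
So the minimum side is max(5.5, 7) = 7.

7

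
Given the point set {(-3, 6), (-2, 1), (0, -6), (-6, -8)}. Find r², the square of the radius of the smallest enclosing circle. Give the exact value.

The minimum enclosing circle of a finite set is fixed by two of the points (as a diameter) or three (as a circumcircle).
The farthest pair is (-3, 6)–(-6, -8) with squared distance 205. The circle on this segment as diameter has centre (-4.5, -1) and r² = 205/4 = 51.25.
Check (-2, 1): distance² to centre = 10.25 ≤ 51.25, so it lies inside.
All remaining points lie in this disk, and no smaller disk contains both endpoints, so this is the minimum enclosing circle.

51.25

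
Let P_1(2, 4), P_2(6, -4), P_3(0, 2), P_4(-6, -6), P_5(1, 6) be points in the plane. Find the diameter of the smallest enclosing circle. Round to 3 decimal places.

14.535

The minimum enclosing circle is determined by three boundary points: P_2, P_4, P_5.
Their circumcentre is (-17/26, -14/13) with r² = 35705/676.
The farthest remaining point P_1 is at distance² 22185/676 ≤ 35705/676.
Diameter = 2r = 2√(35705/676) ≈ 14.535.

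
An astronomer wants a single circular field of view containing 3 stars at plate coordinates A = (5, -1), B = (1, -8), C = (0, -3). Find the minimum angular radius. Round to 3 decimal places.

Side lengths²: AB² = 65, AC² = 29, BC² = 26.
Since AB² = 65 ≥ 29 + 26 = 55, the angle opposite AB is not acute, so the smallest enclosing circle has AB as diameter.
Centre = midpoint of AB = (3, -4.5), r² = 65/4 = 16.25.
r = √(16.25) ≈ 4.031.

4.031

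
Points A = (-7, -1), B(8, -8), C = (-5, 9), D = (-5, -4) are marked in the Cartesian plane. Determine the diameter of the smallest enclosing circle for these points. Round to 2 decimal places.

The farthest pair is B–C with squared distance 458. The circle on this segment as diameter has centre (1.5, 0.5) and r² = 458/4 = 114.5.
Check A: distance² to centre = 74.5 ≤ 114.5, so it lies inside.
All remaining points lie in this disk, and no smaller disk contains both endpoints, so this is the minimum enclosing circle.
Diameter = 2r = 2√(114.5) ≈ 21.40.

21.40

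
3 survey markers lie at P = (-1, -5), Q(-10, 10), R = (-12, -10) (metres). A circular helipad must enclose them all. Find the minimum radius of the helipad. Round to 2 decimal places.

Side lengths²: PQ² = 306, PR² = 146, QR² = 404.
Since QR² = 404 < 306 + 146 = 452, the triangle is acute, so the smallest enclosing circle is the circumcircle.
Circumcentre = (-69/7, -4/35), r² = 125341/1225.
r = √(125341/1225) ≈ 10.12.

10.12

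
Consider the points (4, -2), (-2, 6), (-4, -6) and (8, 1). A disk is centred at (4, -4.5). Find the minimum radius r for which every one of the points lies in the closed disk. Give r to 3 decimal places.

12.093

The required radius is the distance from (4, -4.5) to the farthest point.
Squared distances: 6.25, 146.25, 66.25, 46.25.
Maximum is 146.25, attained at (-2, 6).
r = √(146.25) ≈ 12.093.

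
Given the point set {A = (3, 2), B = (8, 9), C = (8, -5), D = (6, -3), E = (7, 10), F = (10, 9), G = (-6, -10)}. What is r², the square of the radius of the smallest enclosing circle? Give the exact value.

154.25

By Welzl's lemma the MEC is supported by two points (diametrically opposite) or three points (on a circumcircle).
The farthest pair is F–G with squared distance 617. The circle on this segment as diameter has centre (2, -0.5) and r² = 617/4 = 154.25.
Check A: distance² to centre = 7.25 ≤ 154.25, so it lies inside.
All remaining points lie in this disk, and no smaller disk contains both endpoints, so this is the minimum enclosing circle.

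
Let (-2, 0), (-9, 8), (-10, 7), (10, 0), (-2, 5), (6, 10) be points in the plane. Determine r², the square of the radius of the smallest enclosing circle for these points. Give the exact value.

112.25

The farthest pair is (-10, 7)–(10, 0) with squared distance 449. The circle on this segment as diameter has centre (0, 3.5) and r² = 449/4 = 112.25.
Check (-2, 0): distance² to centre = 16.25 ≤ 112.25, so it lies inside.
All remaining points lie in this disk, and no smaller disk contains both endpoints, so this is the minimum enclosing circle.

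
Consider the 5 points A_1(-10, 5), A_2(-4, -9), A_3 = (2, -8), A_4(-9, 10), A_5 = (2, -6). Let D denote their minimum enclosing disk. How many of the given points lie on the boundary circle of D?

The farthest pair is A_3–A_4 with squared distance 445. The circle on this segment as diameter has centre (-3.5, 1) and r² = 445/4 = 111.25.
Check A_1: distance² to centre = 58.25 ≤ 111.25, so it lies inside.
All remaining points lie in this disk, and no smaller disk contains both endpoints, so this is the minimum enclosing circle.
The points at distance exactly r from the centre are A_3, A_4 — 2 points.

2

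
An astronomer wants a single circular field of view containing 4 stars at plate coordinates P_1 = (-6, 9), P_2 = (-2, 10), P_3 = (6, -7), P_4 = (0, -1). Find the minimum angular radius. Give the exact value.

The minimum enclosing circle of a finite set is fixed by two of the points (as a diameter) or three (as a circumcircle).
The farthest pair is P_1–P_3 with squared distance 400. The circle on this segment as diameter has centre (0, 1) and r² = 400/4 = 100.
Check P_2: distance² to centre = 85 ≤ 100, so it lies inside.
All remaining points lie in this disk, and no smaller disk contains both endpoints, so this is the minimum enclosing circle.
r = √100 = 10.

10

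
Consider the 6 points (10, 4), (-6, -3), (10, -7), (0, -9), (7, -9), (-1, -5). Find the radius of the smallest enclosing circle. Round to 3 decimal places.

By Welzl's lemma the MEC is supported by two points (diametrically opposite) or three points (on a circumcircle).
The minimum enclosing circle is determined by three boundary points: (10, 4), (-6, -3), (10, -7).
Their circumcentre is (2.875, -1.5) with r² = 81.015625.
The farthest remaining point (7, -9) is at distance² 73.265625 ≤ 81.015625.
r = √(81.015625) ≈ 9.001.

9.001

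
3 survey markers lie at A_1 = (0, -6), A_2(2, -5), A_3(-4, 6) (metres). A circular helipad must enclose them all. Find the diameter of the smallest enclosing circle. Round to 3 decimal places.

Side lengths²: A_1A_2² = 5, A_1A_3² = 160, A_2A_3² = 157.
Since A_1A_3² = 160 < 157 + 5 = 162, the triangle is acute, so the smallest enclosing circle is the circumcircle.
Circumcentre = (-25/14, 1/14), r² = 3925/98.
Diameter = 2r = 2√(3925/98) ≈ 12.657.

12.657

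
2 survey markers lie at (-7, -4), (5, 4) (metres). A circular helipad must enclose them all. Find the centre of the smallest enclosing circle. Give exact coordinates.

The smallest circle enclosing two points has them as diameter endpoints.
Centre = midpoint = (-1, 0); r² = |(-7, -4)−(5, 4)|²/4 = 208/4 = 52.
Centre = (-1, 0).

(-1, 0)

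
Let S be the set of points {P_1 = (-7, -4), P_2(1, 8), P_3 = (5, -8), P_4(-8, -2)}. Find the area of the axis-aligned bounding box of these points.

x ranges over [-8, 5], width 13.
y ranges over [-8, 8], height 16.
Area = 13 × 16 = 208.

208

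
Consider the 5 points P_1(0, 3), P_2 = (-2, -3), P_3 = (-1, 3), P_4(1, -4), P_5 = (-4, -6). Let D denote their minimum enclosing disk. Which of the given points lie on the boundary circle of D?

By Welzl's lemma the MEC is supported by two points (diametrically opposite) or three points (on a circumcircle).
The farthest pair is P_1–P_5 with squared distance 97. The circle on this segment as diameter has centre (-2, -1.5) and r² = 97/4 = 24.25.
Check P_2: distance² to centre = 2.25 ≤ 24.25, so it lies inside.
All remaining points lie in this disk, and no smaller disk contains both endpoints, so this is the minimum enclosing circle.
The points at distance exactly r from the centre are P_1, P_5 — 2 points.

P_1, P_5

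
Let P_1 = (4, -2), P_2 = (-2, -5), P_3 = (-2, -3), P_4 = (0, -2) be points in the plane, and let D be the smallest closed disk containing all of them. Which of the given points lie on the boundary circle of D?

P_1, P_2

A smallest enclosing disk is always determined by at most three of the input points on its boundary.
The farthest pair is P_1–P_2 with squared distance 45. The circle on this segment as diameter has centre (1, -3.5) and r² = 45/4 = 11.25.
Check P_3: distance² to centre = 9.25 ≤ 11.25, so it lies inside.
All remaining points lie in this disk, and no smaller disk contains both endpoints, so this is the minimum enclosing circle.
The points at distance exactly r from the centre are P_1, P_2 — 2 points.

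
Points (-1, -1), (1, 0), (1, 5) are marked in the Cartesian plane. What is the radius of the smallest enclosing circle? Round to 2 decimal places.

Call the three points A, B, C in the order given.
Side lengths²: AB² = 5, AC² = 40, BC² = 25.
Since AC² = 40 ≥ 25 + 5 = 30, the angle opposite AC is not acute, so the smallest enclosing circle has AC as diameter.
Centre = midpoint of AC = (0, 2), r² = 40/4 = 10.
r = √10 ≈ 3.16.

3.16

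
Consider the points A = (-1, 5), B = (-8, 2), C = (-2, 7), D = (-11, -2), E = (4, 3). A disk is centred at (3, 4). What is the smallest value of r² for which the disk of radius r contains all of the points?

232

The required radius is the distance from (3, 4) to the farthest point.
Squared distances: 17, 125, 34, 232, 2.
Maximum is 232, attained at D.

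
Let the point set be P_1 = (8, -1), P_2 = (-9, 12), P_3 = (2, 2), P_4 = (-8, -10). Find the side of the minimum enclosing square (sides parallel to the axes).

The bounding box has width 17 and height 22.
An axis-aligned square enclosing the set must have side ≥ max(width, height).
So the minimum side is max(17, 22) = 22.

22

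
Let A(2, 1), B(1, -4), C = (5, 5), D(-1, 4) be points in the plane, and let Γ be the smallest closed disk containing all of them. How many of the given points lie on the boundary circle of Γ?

The minimum enclosing circle is determined by three boundary points: B, C, D.
Their circumcentre is (2.64, 0.66) with r² = 24.4052.
The farthest remaining point A is at distance² 0.5252 ≤ 24.4052.
The points at distance exactly r from the centre are B, C, D — 3 points.

3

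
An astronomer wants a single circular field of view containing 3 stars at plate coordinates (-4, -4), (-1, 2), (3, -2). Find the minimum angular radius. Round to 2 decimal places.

Call the three points A, B, C in the order given.
Side lengths²: AB² = 45, AC² = 53, BC² = 32.
Since AC² = 53 < 45 + 32 = 77, the triangle is acute, so the smallest enclosing circle is the circumcircle.
Circumcentre = (-5/6, -11/6), r² = 265/18.
r = √(265/18) ≈ 3.84.

3.84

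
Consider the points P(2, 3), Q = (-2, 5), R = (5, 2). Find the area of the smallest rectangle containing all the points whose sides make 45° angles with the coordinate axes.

20

In coordinates u = x + y, v = x − y the rectangle is axis-aligned; the map (x,y)→(u,v) scales areas by 2.
u-values: 5, 3, 7; range = 7 − 3 = 4.
v-values: -1, -7, 3; range = 3 − (-7) = 10.
Area = (4 × 10) / 2 = 20.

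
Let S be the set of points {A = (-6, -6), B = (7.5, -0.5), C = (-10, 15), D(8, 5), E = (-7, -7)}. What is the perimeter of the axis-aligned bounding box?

80

Width = max x − min x = 8 − (-10) = 18.
Height = max y − min y = 15 − (-7) = 22.
Perimeter = 2(18 + 22) = 80.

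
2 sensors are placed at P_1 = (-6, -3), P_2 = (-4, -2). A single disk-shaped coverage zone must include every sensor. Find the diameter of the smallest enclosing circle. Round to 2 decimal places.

The smallest circle enclosing two points has them as diameter endpoints.
Centre = midpoint = (-5, -2.5); r² = |P_1P_2|²/4 = 5/4 = 1.25.
Diameter = 2r = 2√(1.25) ≈ 2.24.

2.24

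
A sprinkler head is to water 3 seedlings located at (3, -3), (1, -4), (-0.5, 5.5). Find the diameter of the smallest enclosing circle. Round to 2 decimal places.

9.62

Call the three points A, B, C in the order given.
Side lengths²: AB² = 5, AC² = 84.5, BC² = 92.5.
Since BC² = 92.5 ≥ 84.5 + 5 = 89.5, the angle opposite BC is not acute, so the smallest enclosing circle has BC as diameter.
Centre = midpoint of BC = (0.25, 0.75), r² = 92.5/4 = 23.125.
Diameter = 2r = 2√(23.125) ≈ 9.62.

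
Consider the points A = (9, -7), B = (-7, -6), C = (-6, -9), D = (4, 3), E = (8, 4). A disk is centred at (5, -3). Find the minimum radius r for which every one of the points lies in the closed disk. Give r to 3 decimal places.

12.530

The required radius is the distance from (5, -3) to the farthest point.
Squared distances: 32, 153, 157, 37, 58.
Maximum is 157, attained at C.
r = √157 ≈ 12.530.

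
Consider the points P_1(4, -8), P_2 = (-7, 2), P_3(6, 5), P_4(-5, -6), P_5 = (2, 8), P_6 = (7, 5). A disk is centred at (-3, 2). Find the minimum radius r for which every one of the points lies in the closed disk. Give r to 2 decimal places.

The required radius is the distance from (-3, 2) to the farthest point.
Squared distances: 149, 16, 90, 68, 61, 109.
Maximum is 149, attained at P_1.
r = √149 ≈ 12.21.

12.21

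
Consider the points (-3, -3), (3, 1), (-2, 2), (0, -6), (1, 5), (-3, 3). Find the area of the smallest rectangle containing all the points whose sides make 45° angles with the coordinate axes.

In coordinates u = x + y, v = x − y the rectangle is axis-aligned; the map (x,y)→(u,v) scales areas by 2.
u-values: -6, 4, 0, -6, 6, 0; range = 6 − (-6) = 12.
v-values: 0, 2, -4, 6, -4, -6; range = 6 − (-6) = 12.
Area = (12 × 12) / 2 = 72.

72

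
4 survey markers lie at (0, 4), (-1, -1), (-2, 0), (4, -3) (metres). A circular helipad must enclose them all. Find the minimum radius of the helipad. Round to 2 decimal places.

A smallest enclosing disk is always determined by at most three of the input points on its boundary.
The farthest pair is (0, 4)–(4, -3) with squared distance 65. The circle on this segment as diameter has centre (2, 0.5) and r² = 65/4 = 16.25.
Check (-1, -1): distance² to centre = 11.25 ≤ 16.25, so it lies inside.
All remaining points lie in this disk, and no smaller disk contains both endpoints, so this is the minimum enclosing circle.
r = √(16.25) ≈ 4.03.

4.03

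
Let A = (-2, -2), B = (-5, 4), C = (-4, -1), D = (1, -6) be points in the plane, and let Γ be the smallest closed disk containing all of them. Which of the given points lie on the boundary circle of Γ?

B, D

By Welzl's lemma the MEC is supported by two points (diametrically opposite) or three points (on a circumcircle).
The farthest pair is B–D with squared distance 136. The circle on this segment as diameter has centre (-2, -1) and r² = 136/4 = 34.
Check A: distance² to centre = 1 ≤ 34, so it lies inside.
All remaining points lie in this disk, and no smaller disk contains both endpoints, so this is the minimum enclosing circle.
The points at distance exactly r from the centre are B, D — 2 points.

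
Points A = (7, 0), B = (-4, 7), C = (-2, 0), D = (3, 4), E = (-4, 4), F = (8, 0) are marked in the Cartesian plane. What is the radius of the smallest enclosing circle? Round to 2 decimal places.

The minimum enclosing circle of a finite set is fixed by two of the points (as a diameter) or three (as a circumcircle).
The farthest pair is B–F with squared distance 193. The circle on this segment as diameter has centre (2, 3.5) and r² = 193/4 = 48.25.
Check A: distance² to centre = 37.25 ≤ 48.25, so it lies inside.
All remaining points lie in this disk, and no smaller disk contains both endpoints, so this is the minimum enclosing circle.
r = √(48.25) ≈ 6.95.

6.95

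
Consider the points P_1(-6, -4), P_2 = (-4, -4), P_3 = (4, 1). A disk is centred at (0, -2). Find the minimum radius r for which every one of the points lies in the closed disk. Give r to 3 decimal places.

The required radius is the distance from (0, -2) to the farthest point.
Squared distances: 40, 20, 25.
Maximum is 40, attained at P_1.
r = √40 ≈ 6.325.

6.325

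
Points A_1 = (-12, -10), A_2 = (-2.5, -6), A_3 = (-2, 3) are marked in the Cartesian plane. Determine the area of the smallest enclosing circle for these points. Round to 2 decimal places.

211.27

Side lengths²: A_1A_2² = 106.25, A_1A_3² = 269, A_2A_3² = 81.25.
Since A_1A_3² = 269 ≥ 106.25 + 81.25 = 187.5, the angle opposite A_1A_3 is not acute, so the smallest enclosing circle has A_1A_3 as diameter.
Centre = midpoint of A_1A_3 = (-7, -3.5), r² = 269/4 = 67.25.
Area = π·r² = π·67.25 ≈ 211.27.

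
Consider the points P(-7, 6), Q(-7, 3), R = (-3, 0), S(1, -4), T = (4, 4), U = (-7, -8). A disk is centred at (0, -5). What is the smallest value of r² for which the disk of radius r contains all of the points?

The required radius is the distance from (0, -5) to the farthest point.
Squared distances: 170, 113, 34, 2, 97, 58.
Maximum is 170, attained at P.

170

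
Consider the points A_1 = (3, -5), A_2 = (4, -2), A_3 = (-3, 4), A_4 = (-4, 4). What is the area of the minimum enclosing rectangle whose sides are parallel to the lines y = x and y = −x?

32

In coordinates u = x + y, v = x − y the rectangle is axis-aligned; the map (x,y)→(u,v) scales areas by 2.
u-values: -2, 2, 1, 0; range = 2 − (-2) = 4.
v-values: 8, 6, -7, -8; range = 8 − (-8) = 16.
Area = (4 × 16) / 2 = 32.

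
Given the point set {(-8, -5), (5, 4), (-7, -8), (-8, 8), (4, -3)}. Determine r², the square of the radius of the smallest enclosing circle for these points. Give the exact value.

The minimum enclosing circle of a finite set is fixed by two of the points (as a diameter) or three (as a circumcircle).
The minimum enclosing circle is determined by three boundary points: (5, 4), (-7, -8), (-8, 8).
Their circumcentre is (-111/34, 9/34) with r² = 47545/578.
The farthest remaining point (4, -3) is at distance² 36665/578 ≤ 47545/578.

47545/578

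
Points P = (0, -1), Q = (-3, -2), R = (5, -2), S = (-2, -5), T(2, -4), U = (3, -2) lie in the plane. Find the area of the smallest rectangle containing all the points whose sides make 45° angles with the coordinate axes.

40

In coordinates u = x + y, v = x − y the rectangle is axis-aligned; the map (x,y)→(u,v) scales areas by 2.
u-values: -1, -5, 3, -7, -2, 1; range = 3 − (-7) = 10.
v-values: 1, -1, 7, 3, 6, 5; range = 7 − (-1) = 8.
Area = (10 × 8) / 2 = 40.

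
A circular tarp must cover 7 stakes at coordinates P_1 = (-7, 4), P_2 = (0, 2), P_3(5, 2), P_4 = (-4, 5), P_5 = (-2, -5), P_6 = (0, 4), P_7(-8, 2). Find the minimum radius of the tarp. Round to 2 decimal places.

By Welzl's lemma the MEC is supported by two points (diametrically opposite) or three points (on a circumcircle).
The minimum enclosing circle is determined by three boundary points: P_3, P_5, P_7.
Their circumcentre is (-1.5, 1.5) with r² = 42.5.
The farthest remaining point P_1 is at distance² 36.5 ≤ 42.5.
r = √(42.5) ≈ 6.52.

6.52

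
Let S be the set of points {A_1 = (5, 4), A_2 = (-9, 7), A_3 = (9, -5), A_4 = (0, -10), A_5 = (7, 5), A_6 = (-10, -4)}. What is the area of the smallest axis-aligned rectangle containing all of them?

x ranges over [-10, 9], width 19.
y ranges over [-10, 7], height 17.
Area = 19 × 17 = 323.

323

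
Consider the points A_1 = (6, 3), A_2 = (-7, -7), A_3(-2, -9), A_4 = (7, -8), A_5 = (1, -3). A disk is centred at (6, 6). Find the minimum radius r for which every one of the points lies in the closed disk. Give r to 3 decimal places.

18.385

The required radius is the distance from (6, 6) to the farthest point.
Squared distances: 9, 338, 289, 197, 106.
Maximum is 338, attained at A_2.
r = √338 ≈ 18.385.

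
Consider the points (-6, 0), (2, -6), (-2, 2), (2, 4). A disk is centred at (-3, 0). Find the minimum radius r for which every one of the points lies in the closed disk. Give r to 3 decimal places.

The required radius is the distance from (-3, 0) to the farthest point.
Squared distances: 9, 61, 5, 41.
Maximum is 61, attained at (2, -6).
r = √61 ≈ 7.810.

7.810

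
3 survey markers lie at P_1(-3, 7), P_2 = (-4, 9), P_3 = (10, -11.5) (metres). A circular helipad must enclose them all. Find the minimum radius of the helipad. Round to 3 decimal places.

12.412

Side lengths²: P_1P_2² = 5, P_1P_3² = 511.25, P_2P_3² = 616.25.
Since P_2P_3² = 616.25 ≥ 511.25 + 5 = 516.25, the angle opposite P_2P_3 is not acute, so the smallest enclosing circle has P_2P_3 as diameter.
Centre = midpoint of P_2P_3 = (3, -1.25), r² = 616.25/4 = 154.0625.
r = √(154.0625) ≈ 12.412.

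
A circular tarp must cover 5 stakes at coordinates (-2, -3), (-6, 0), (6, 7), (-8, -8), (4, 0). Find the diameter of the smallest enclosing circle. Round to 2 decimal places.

By Welzl's lemma the MEC is supported by two points (diametrically opposite) or three points (on a circumcircle).
The farthest pair is (6, 7)–(-8, -8) with squared distance 421. The circle on this segment as diameter has centre (-1, -0.5) and r² = 421/4 = 105.25.
Check (-2, -3): distance² to centre = 7.25 ≤ 105.25, so it lies inside.
All remaining points lie in this disk, and no smaller disk contains both endpoints, so this is the minimum enclosing circle.
Diameter = 2r = 2√(105.25) ≈ 20.52.

20.52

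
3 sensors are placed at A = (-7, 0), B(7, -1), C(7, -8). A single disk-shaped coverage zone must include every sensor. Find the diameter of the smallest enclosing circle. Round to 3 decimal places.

16.125

Side lengths²: AB² = 197, AC² = 260, BC² = 49.
Since AC² = 260 ≥ 197 + 49 = 246, the angle opposite AC is not acute, so the smallest enclosing circle has AC as diameter.
Centre = midpoint of AC = (0, -4), r² = 260/4 = 65.
Diameter = 2r = 2√65 ≈ 16.125.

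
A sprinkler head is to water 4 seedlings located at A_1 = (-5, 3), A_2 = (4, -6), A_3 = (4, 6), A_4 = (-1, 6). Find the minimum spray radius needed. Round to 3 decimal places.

6.708

By Welzl's lemma the MEC is supported by two points (diametrically opposite) or three points (on a circumcircle).
The minimum enclosing circle is determined by three boundary points: A_1, A_2, A_3.
Their circumcentre is (1, 0) with r² = 45.
The farthest remaining point A_4 is at distance² 40 ≤ 45.
r = √45 ≈ 6.708.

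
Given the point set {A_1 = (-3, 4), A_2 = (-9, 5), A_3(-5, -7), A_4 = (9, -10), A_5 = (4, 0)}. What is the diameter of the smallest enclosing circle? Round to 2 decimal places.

23.43

By Welzl's lemma the MEC is supported by two points (diametrically opposite) or three points (on a circumcircle).
The farthest pair is A_2–A_4 with squared distance 549. The circle on this segment as diameter has centre (0, -2.5) and r² = 549/4 = 137.25.
Check A_1: distance² to centre = 51.25 ≤ 137.25, so it lies inside.
All remaining points lie in this disk, and no smaller disk contains both endpoints, so this is the minimum enclosing circle.
Diameter = 2r = 2√(137.25) ≈ 23.43.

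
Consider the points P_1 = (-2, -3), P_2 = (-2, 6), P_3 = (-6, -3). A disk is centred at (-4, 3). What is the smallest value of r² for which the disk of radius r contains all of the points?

40

The required radius is the distance from (-4, 3) to the farthest point.
Squared distances: 40, 13, 40.
Maximum is 40, attained at P_1.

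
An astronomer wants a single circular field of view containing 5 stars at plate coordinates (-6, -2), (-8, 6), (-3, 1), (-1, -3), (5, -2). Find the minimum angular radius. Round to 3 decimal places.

7.632

The minimum enclosing circle of a finite set is fixed by two of the points (as a diameter) or three (as a circumcircle).
The farthest pair is (-8, 6)–(5, -2) with squared distance 233. The circle on this segment as diameter has centre (-1.5, 2) and r² = 233/4 = 58.25.
Check (-6, -2): distance² to centre = 36.25 ≤ 58.25, so it lies inside.
All remaining points lie in this disk, and no smaller disk contains both endpoints, so this is the minimum enclosing circle.
r = √(58.25) ≈ 7.632.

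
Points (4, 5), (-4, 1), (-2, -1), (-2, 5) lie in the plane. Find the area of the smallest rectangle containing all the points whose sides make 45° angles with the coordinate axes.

In coordinates u = x + y, v = x − y the rectangle is axis-aligned; the map (x,y)→(u,v) scales areas by 2.
u-values: 9, -3, -3, 3; range = 9 − (-3) = 12.
v-values: -1, -5, -1, -7; range = -1 − (-7) = 6.
Area = (12 × 6) / 2 = 36.

36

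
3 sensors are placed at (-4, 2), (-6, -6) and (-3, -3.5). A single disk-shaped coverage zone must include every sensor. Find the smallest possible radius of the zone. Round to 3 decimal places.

4.123

Call the three points A, B, C in the order given.
Side lengths²: AB² = 68, AC² = 31.25, BC² = 15.25.
Since AB² = 68 ≥ 31.25 + 15.25 = 46.5, the angle opposite AB is not acute, so the smallest enclosing circle has AB as diameter.
Centre = midpoint of AB = (-5, -2), r² = 68/4 = 17.
r = √17 ≈ 4.123.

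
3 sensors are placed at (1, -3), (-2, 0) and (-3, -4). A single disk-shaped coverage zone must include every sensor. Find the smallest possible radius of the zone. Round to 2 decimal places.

2.40

Call the three points A, B, C in the order given.
Side lengths²: AB² = 18, AC² = 17, BC² = 17.
Since AB² = 18 < 17 + 17 = 34, the triangle is acute, so the smallest enclosing circle is the circumcircle.
Circumcentre = (-1.3, -2.3), r² = 5.78.
r = √(5.78) ≈ 2.40.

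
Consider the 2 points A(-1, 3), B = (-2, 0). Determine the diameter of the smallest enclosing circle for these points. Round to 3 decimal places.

The smallest circle enclosing two points has them as diameter endpoints.
Centre = midpoint = (-1.5, 1.5); r² = |AB|²/4 = 10/4 = 2.5.
Diameter = 2r = 2√(2.5) ≈ 3.162.

3.162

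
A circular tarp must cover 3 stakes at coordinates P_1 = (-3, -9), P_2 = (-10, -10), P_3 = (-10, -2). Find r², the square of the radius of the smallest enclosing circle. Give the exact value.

25

Side lengths²: P_1P_2² = 50, P_1P_3² = 98, P_2P_3² = 64.
Since P_1P_3² = 98 < 64 + 50 = 114, the triangle is acute, so the smallest enclosing circle is the circumcircle.
Circumcentre = (-7, -6), r² = 25.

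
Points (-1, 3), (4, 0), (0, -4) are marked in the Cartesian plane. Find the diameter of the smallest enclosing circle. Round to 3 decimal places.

7.289

Call the three points A, B, C in the order given.
Side lengths²: AB² = 34, AC² = 50, BC² = 32.
Since AC² = 50 < 34 + 32 = 66, the triangle is acute, so the smallest enclosing circle is the circumcircle.
Circumcentre = (0.375, -0.375), r² = 13.28125.
Diameter = 2r = 2√(13.28125) ≈ 7.289.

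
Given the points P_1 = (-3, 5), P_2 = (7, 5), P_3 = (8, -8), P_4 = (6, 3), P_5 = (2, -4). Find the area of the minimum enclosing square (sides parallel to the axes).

169

The bounding box has width 11 and height 13.
An axis-aligned square enclosing the set must have side ≥ max(width, height).
So the minimum side is max(11, 13) = 13.
Area = 13² = 169.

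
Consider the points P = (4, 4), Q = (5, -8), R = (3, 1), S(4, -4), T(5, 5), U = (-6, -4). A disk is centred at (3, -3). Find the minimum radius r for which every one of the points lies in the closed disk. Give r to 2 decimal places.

The required radius is the distance from (3, -3) to the farthest point.
Squared distances: 50, 29, 16, 2, 68, 82.
Maximum is 82, attained at U.
r = √82 ≈ 9.06.

9.06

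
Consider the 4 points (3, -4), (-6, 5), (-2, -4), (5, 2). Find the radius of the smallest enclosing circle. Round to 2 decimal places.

6.37

The minimum enclosing circle of a finite set is fixed by two of the points (as a diameter) or three (as a circumcircle).
The minimum enclosing circle is determined by three boundary points: (3, -4), (-6, 5), (5, 2).
Their circumcentre is (-1.25, 0.75) with r² = 40.625.
The farthest remaining point (-2, -4) is at distance² 23.125 ≤ 40.625.
r = √(40.625) ≈ 6.37.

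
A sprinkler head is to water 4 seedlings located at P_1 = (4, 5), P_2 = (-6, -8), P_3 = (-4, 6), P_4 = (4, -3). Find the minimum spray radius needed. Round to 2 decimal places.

The minimum enclosing circle of a finite set is fixed by two of the points (as a diameter) or three (as a circumcircle).
The farthest pair is P_1–P_2 with squared distance 269. The circle on this segment as diameter has centre (-1, -1.5) and r² = 269/4 = 67.25.
Check P_3: distance² to centre = 65.25 ≤ 67.25, so it lies inside.
All remaining points lie in this disk, and no smaller disk contains both endpoints, so this is the minimum enclosing circle.
r = √(67.25) ≈ 8.20.

8.20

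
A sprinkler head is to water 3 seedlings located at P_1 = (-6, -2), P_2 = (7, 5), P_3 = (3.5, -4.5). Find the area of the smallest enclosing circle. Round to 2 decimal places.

171.22

Side lengths²: P_1P_2² = 218, P_1P_3² = 96.5, P_2P_3² = 102.5.
Since P_1P_2² = 218 ≥ 102.5 + 96.5 = 199, the angle opposite P_1P_2 is not acute, so the smallest enclosing circle has P_1P_2 as diameter.
Centre = midpoint of P_1P_2 = (0.5, 1.5), r² = 218/4 = 54.5.
Area = π·r² = π·54.5 ≈ 171.22.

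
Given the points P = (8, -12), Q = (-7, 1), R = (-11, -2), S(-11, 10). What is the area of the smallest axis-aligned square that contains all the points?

The bounding box has width 19 and height 22.
An axis-aligned square enclosing the set must have side ≥ max(width, height).
So the minimum side is max(19, 22) = 22.
Area = 22² = 484.

484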